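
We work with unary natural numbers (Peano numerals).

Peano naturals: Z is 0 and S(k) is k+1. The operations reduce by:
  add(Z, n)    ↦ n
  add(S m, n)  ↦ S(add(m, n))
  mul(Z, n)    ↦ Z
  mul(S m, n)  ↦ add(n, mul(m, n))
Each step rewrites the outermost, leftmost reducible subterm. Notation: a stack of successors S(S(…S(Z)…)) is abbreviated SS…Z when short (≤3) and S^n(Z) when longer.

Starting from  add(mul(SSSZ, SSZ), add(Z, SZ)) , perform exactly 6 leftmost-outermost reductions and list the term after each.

  start: add(mul(SSSZ, SSZ), add(Z, SZ))
  [1] add(add(SSZ, mul(SSZ, SSZ)), add(Z, SZ))
  [2] add(S(add(SZ, mul(SSZ, SSZ))), add(Z, SZ))
  [3] S(add(add(SZ, mul(SSZ, SSZ)), add(Z, SZ)))
  [4] S(add(S(add(Z, mul(SSZ, SSZ))), add(Z, SZ)))
  [5] S(S(add(add(Z, mul(SSZ, SSZ)), add(Z, SZ))))
  [6] S(S(add(mul(SSZ, SSZ), add(Z, SZ))))

Answer: after 6 steps: S(S(add(mul(SSZ, SSZ), add(Z, SZ))))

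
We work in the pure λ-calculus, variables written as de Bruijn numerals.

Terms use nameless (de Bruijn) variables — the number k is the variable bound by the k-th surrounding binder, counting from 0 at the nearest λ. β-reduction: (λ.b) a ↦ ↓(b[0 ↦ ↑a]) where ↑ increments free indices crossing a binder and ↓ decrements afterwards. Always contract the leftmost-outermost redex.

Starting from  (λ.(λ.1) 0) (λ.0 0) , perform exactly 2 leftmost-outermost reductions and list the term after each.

  start: (λ.(λ.1) 0) (λ.0 0)
  →1  (λ.λ.0 0) (λ.0 0)
  →2  λ.0 0

Answer: after 2 steps: λ.0 0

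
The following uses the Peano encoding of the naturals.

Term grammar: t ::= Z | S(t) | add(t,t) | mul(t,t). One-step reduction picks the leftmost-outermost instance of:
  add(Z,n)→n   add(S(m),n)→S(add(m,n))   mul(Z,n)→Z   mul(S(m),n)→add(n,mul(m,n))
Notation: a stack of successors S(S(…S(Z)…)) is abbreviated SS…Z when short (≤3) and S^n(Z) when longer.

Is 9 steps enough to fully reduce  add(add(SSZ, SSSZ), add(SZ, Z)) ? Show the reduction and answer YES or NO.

Answer: NO — after 9 steps the term is S(S(S(S(S(add(SZ, Z)))))), not yet normal

Reduction:
  start: add(add(SSZ, SSSZ), add(SZ, Z))
  step 1: add(S(add(SZ, SSSZ)), add(SZ, Z))
  step 2: S(add(add(SZ, SSSZ), add(SZ, Z)))
  step 3: S(add(S(add(Z, SSSZ)), add(SZ, Z)))
  step 4: S(S(add(add(Z, SSSZ), add(SZ, Z))))
  step 5: S(S(add(SSSZ, add(SZ, Z))))
  step 6: S(S(S(add(SSZ, add(SZ, Z)))))
  step 7: S(S(S(S(add(SZ, add(SZ, Z))))))
  step 8: S(S(S(S(S(add(Z, add(SZ, Z)))))))
  step 9: S(S(S(S(S(add(SZ, Z))))))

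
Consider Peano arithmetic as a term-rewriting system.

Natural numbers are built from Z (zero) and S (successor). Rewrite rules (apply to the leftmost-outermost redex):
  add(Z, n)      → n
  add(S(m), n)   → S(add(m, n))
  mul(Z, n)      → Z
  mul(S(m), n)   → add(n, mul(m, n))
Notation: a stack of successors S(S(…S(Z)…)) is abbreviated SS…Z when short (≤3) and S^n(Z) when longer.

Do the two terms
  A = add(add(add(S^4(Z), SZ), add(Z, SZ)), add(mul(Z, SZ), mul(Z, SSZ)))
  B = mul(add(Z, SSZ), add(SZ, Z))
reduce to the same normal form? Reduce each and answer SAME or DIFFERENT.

Term A:
  start: add(add(add(S^4(Z), SZ), add(Z, SZ)), add(mul(Z, SZ), mul(Z, SSZ)))
  →1  add(add(S(add(SSSZ, SZ)), add(Z, SZ)), add(mul(Z, SZ), mul(Z, SSZ)))
  →2  add(S(add(add(SSSZ, SZ), add(Z, SZ))), add(mul(Z, SZ), mul(Z, SSZ)))
  →3  S(add(add(add(SSSZ, SZ), add(Z, SZ)), add(mul(Z, SZ), mul(Z, SSZ))))
  →4  S(add(add(S(add(SSZ, SZ)), add(Z, SZ)), add(mul(Z, SZ), mul(Z, SSZ))))
  →5  S(add(S(add(add(SSZ, SZ), add(Z, SZ))), add(mul(Z, SZ), mul(Z, SSZ))))
  →6  S(S(add(add(add(SSZ, SZ), add(Z, SZ)), add(mul(Z, SZ), mul(Z, SSZ)))))
  →7  S(S(add(add(S(add(SZ, SZ)), add(Z, SZ)), add(mul(Z, SZ), mul(Z, SSZ)))))
  →8  S(S(add(S(add(add(SZ, SZ), add(Z, SZ))), add(mul(Z, SZ), mul(Z, SSZ)))))
  →9  S(S(S(add(add(add(SZ, SZ), add(Z, SZ)), add(mul(Z, SZ), mul(Z, SSZ))))))
  →10  S(S(S(add(add(S(add(Z, SZ)), add(Z, SZ)), add(mul(Z, SZ), mul(Z, SSZ))))))
  →11  S(S(S(add(S(add(add(Z, SZ), add(Z, SZ))), add(mul(Z, SZ), mul(Z, SSZ))))))
  →12  S(S(S(S(add(add(add(Z, SZ), add(Z, SZ)), add(mul(Z, SZ), mul(Z, SSZ)))))))
  →13  S(S(S(S(add(add(SZ, add(Z, SZ)), add(mul(Z, SZ), mul(Z, SSZ)))))))
  →14  S(S(S(S(add(S(add(Z, add(Z, SZ))), add(mul(Z, SZ), mul(Z, SSZ)))))))
  →15  S(S(S(S(S(add(add(Z, add(Z, SZ)), add(mul(Z, SZ), mul(Z, SSZ))))))))
  →16  S(S(S(S(S(add(add(Z, SZ), add(mul(Z, SZ), mul(Z, SSZ))))))))
  →17  S(S(S(S(S(add(SZ, add(mul(Z, SZ), mul(Z, SSZ))))))))
  →18  S(S(S(S(S(S(add(Z, add(mul(Z, SZ), mul(Z, SSZ)))))))))
  →19  S(S(S(S(S(S(add(mul(Z, SZ), mul(Z, SSZ))))))))
  →20  S(S(S(S(S(S(add(Z, mul(Z, SSZ))))))))
  →21  S(S(S(S(S(S(mul(Z, SSZ)))))))
  →22  S^6(Z)

Term B:
  start: mul(add(Z, SSZ), add(SZ, Z))
  →1  mul(SSZ, add(SZ, Z))
  →2  add(add(SZ, Z), mul(SZ, add(SZ, Z)))
  →3  add(S(add(Z, Z)), mul(SZ, add(SZ, Z)))
  →4  S(add(add(Z, Z), mul(SZ, add(SZ, Z))))
  →5  S(add(Z, mul(SZ, add(SZ, Z))))
  →6  S(mul(SZ, add(SZ, Z)))
  →7  S(add(add(SZ, Z), mul(Z, add(SZ, Z))))
  →8  S(add(S(add(Z, Z)), mul(Z, add(SZ, Z))))
  →9  S(S(add(add(Z, Z), mul(Z, add(SZ, Z)))))
  →10  S(S(add(Z, mul(Z, add(SZ, Z)))))
  →11  S(S(mul(Z, add(SZ, Z))))
  →12  SSZ

Answer: DIFFERENT — A ⇓ S^6(Z), B ⇓ SSZ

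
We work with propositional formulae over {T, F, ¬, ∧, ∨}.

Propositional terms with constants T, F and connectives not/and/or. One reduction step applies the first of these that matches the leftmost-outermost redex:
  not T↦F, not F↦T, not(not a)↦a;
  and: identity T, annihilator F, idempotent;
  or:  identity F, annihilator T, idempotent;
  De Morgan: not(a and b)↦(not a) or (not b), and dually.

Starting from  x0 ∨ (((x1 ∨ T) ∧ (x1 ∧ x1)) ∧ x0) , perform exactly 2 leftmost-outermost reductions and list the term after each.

Answer: after 2 steps: x0 ∨ ((x1 ∧ x1) ∧ x0)

Reduction:
  start: x0 ∨ (((x1 ∨ T) ∧ (x1 ∧ x1)) ∧ x0)
  →1  x0 ∨ ((T ∧ (x1 ∧ x1)) ∧ x0)
  →2  x0 ∨ ((x1 ∧ x1) ∧ x0)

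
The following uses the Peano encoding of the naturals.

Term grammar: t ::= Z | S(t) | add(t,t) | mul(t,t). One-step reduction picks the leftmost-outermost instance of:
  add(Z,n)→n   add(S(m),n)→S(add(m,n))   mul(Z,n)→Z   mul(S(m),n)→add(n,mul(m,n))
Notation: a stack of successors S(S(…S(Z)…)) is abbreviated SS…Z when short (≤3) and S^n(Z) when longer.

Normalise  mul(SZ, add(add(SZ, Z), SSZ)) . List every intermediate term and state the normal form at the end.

  start: mul(SZ, add(add(SZ, Z), SSZ))
  [1] add(add(add(SZ, Z), SSZ), mul(Z, add(add(SZ, Z), SSZ)))
  [2] add(add(S(add(Z, Z)), SSZ), mul(Z, add(add(SZ, Z), SSZ)))
  [3] add(S(add(add(Z, Z), SSZ)), mul(Z, add(add(SZ, Z), SSZ)))
  [4] S(add(add(add(Z, Z), SSZ), mul(Z, add(add(SZ, Z), SSZ))))
  [5] S(add(add(Z, SSZ), mul(Z, add(add(SZ, Z), SSZ))))
  [6] S(add(SSZ, mul(Z, add(add(SZ, Z), SSZ))))
  [7] S(S(add(SZ, mul(Z, add(add(SZ, Z), SSZ)))))
  [8] S(S(S(add(Z, mul(Z, add(add(SZ, Z), SSZ))))))
  [9] S(S(S(mul(Z, add(add(SZ, Z), SSZ)))))
  [10] SSSZ

Answer: normal form = SSSZ  (in 10 steps)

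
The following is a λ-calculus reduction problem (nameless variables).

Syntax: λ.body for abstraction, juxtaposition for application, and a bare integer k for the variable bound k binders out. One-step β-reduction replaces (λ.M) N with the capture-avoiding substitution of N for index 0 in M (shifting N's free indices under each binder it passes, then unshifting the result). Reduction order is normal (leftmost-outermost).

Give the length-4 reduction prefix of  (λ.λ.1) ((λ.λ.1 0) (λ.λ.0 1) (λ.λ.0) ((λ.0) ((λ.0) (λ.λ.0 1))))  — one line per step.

Answer: after 4 steps: λ.(λ.0 (λ.λ.0)) ((λ.0) ((λ.0) (λ.λ.0 1)))

Derivation:
  start: (λ.λ.1) ((λ.λ.1 0) (λ.λ.0 1) (λ.λ.0) ((λ.0) ((λ.0) (λ.λ.0 1))))
  [1] λ.(λ.λ.1 0) (λ.λ.0 1) (λ.λ.0) ((λ.0) ((λ.0) (λ.λ.0 1)))
  [2] λ.(λ.(λ.λ.0 1) 0) (λ.λ.0) ((λ.0) ((λ.0) (λ.λ.0 1)))
  [3] λ.(λ.λ.0 1) (λ.λ.0) ((λ.0) ((λ.0) (λ.λ.0 1)))
  [4] λ.(λ.0 (λ.λ.0)) ((λ.0) ((λ.0) (λ.λ.0 1)))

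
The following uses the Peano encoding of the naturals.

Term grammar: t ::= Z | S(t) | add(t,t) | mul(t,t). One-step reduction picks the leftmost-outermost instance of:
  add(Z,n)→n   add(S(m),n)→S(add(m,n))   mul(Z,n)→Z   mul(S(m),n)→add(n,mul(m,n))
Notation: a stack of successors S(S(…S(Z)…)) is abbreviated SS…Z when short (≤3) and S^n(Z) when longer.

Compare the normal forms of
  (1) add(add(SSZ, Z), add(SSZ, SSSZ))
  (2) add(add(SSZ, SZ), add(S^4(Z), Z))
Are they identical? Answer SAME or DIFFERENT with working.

Term A:
  start: add(add(SSZ, Z), add(SSZ, SSSZ))
  [1] add(S(add(SZ, Z)), add(SSZ, SSSZ))
  [2] S(add(add(SZ, Z), add(SSZ, SSSZ)))
  [3] S(add(S(add(Z, Z)), add(SSZ, SSSZ)))
  [4] S(S(add(add(Z, Z), add(SSZ, SSSZ))))
  [5] S(S(add(Z, add(SSZ, SSSZ))))
  [6] S(S(add(SSZ, SSSZ)))
  [7] S(S(S(add(SZ, SSSZ))))
  [8] S(S(S(S(add(Z, SSSZ)))))
  [9] S^7(Z)

Term B:
  start: add(add(SSZ, SZ), add(S^4(Z), Z))
  [1] add(S(add(SZ, SZ)), add(S^4(Z), Z))
  [2] S(add(add(SZ, SZ), add(S^4(Z), Z)))
  [3] S(add(S(add(Z, SZ)), add(S^4(Z), Z)))
  [4] S(S(add(add(Z, SZ), add(S^4(Z), Z))))
  [5] S(S(add(SZ, add(S^4(Z), Z))))
  [6] S(S(S(add(Z, add(S^4(Z), Z)))))
  [7] S(S(S(add(S^4(Z), Z))))
  [8] S(S(S(S(add(SSSZ, Z)))))
  [9] S(S(S(S(S(add(SSZ, Z))))))
  [10] S(S(S(S(S(S(add(SZ, Z)))))))
  [11] S(S(S(S(S(S(S(add(Z, Z))))))))
  [12] S^7(Z)

Answer: SAME — A ⇓ S^7(Z), B ⇓ S^7(Z)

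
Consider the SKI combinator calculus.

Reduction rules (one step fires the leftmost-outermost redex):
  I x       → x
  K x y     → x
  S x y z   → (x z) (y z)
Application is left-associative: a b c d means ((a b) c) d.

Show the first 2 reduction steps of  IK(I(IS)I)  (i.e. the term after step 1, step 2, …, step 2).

Answer: after 2 steps: K(ISI)

Working:
  start: IK(I(IS)I)
  [1] K(I(IS)I)
  [2] K(ISI)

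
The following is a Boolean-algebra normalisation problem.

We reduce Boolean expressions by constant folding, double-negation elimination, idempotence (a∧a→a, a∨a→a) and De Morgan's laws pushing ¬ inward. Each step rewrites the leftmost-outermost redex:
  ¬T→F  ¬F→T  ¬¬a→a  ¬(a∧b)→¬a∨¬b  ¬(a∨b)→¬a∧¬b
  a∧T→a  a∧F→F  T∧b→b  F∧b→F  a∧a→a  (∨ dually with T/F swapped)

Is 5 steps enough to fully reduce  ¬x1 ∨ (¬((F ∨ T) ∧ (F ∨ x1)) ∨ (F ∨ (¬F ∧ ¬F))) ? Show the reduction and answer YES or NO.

  start: ¬x1 ∨ (¬((F ∨ T) ∧ (F ∨ x1)) ∨ (F ∨ (¬F ∧ ¬F)))
  step 1: ¬x1 ∨ ((¬(F ∨ T) ∨ ¬(F ∨ x1)) ∨ (F ∨ (¬F ∧ ¬F)))
  step 2: ¬x1 ∨ (((¬F ∧ ¬T) ∨ ¬(F ∨ x1)) ∨ (F ∨ (¬F ∧ ¬F)))
  step 3: ¬x1 ∨ (((T ∧ ¬T) ∨ ¬(F ∨ x1)) ∨ (F ∨ (¬F ∧ ¬F)))
  step 4: ¬x1 ∨ ((¬T ∨ ¬(F ∨ x1)) ∨ (F ∨ (¬F ∧ ¬F)))
  step 5: ¬x1 ∨ ((F ∨ ¬(F ∨ x1)) ∨ (F ∨ (¬F ∧ ¬F)))

Answer: NO — after 5 steps the term is ¬x1 ∨ ((F ∨ ¬(F ∨ x1)) ∨ (F ∨ (¬F ∧ ¬F))), not yet normal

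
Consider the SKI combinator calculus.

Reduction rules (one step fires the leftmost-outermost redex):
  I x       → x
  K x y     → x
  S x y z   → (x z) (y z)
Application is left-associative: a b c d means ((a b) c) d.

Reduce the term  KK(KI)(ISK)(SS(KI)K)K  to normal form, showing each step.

  start: KK(KI)(ISK)(SS(KI)K)K
  step 1: K(ISK)(SS(KI)K)K
  step 2: ISKK
  step 3: SKK

Answer: normal form = SKK  (in 3 steps)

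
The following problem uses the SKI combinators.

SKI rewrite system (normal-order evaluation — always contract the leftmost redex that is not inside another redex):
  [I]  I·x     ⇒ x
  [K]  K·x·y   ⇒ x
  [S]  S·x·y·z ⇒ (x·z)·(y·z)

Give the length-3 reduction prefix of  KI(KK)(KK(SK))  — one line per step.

  start: KI(KK)(KK(SK))
  [1] I(KK(SK))
  [2] KK(SK)
  [3] K

Answer: after 3 steps: K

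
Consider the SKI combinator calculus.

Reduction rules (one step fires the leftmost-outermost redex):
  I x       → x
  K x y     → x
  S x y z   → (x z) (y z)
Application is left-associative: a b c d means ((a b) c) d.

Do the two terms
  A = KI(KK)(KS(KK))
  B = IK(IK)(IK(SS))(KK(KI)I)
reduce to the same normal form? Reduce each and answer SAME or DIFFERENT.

Term A:
  start: KI(KK)(KS(KK))
  step 1: I(KS(KK))
  step 2: KS(KK)
  step 3: S

Term B:
  start: IK(IK)(IK(SS))(KK(KI)I)
  step 1: K(IK)(IK(SS))(KK(KI)I)
  step 2: IK(KK(KI)I)
  step 3: K(KK(KI)I)
  step 4: K(KI)

Answer: DIFFERENT — A ⇓ S, B ⇓ K(KI)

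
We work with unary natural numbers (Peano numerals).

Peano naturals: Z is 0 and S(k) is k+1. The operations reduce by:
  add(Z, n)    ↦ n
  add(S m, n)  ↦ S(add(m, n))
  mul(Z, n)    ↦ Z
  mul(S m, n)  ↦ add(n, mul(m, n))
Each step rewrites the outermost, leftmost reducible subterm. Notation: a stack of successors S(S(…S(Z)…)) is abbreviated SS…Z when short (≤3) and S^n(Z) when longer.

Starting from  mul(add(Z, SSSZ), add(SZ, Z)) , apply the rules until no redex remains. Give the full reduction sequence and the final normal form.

  start: mul(add(Z, SSSZ), add(SZ, Z))
  [1] mul(SSSZ, add(SZ, Z))
  [2] add(add(SZ, Z), mul(SSZ, add(SZ, Z)))
  [3] add(S(add(Z, Z)), mul(SSZ, add(SZ, Z)))
  [4] S(add(add(Z, Z), mul(SSZ, add(SZ, Z))))
  [5] S(add(Z, mul(SSZ, add(SZ, Z))))
  [6] S(mul(SSZ, add(SZ, Z)))
  [7] S(add(add(SZ, Z), mul(SZ, add(SZ, Z))))
  [8] S(add(S(add(Z, Z)), mul(SZ, add(SZ, Z))))
  [9] S(S(add(add(Z, Z), mul(SZ, add(SZ, Z)))))
  [10] S(S(add(Z, mul(SZ, add(SZ, Z)))))
  [11] S(S(mul(SZ, add(SZ, Z))))
  [12] S(S(add(add(SZ, Z), mul(Z, add(SZ, Z)))))
  [13] S(S(add(S(add(Z, Z)), mul(Z, add(SZ, Z)))))
  [14] S(S(S(add(add(Z, Z), mul(Z, add(SZ, Z))))))
  [15] S(S(S(add(Z, mul(Z, add(SZ, Z))))))
  [16] S(S(S(mul(Z, add(SZ, Z)))))
  [17] SSSZ

Answer: normal form = SSSZ  (in 17 steps)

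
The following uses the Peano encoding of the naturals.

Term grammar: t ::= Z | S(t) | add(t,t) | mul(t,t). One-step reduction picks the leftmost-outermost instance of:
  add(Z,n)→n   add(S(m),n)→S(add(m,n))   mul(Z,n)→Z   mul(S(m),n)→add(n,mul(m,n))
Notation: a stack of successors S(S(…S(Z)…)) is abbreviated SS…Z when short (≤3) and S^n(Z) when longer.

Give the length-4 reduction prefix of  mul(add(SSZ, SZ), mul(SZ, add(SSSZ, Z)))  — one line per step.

Answer: after 4 steps: add(add(S(add(SSZ, Z)), mul(Z, add(SSSZ, Z))), mul(add(SZ, SZ), mul(SZ, add(SSSZ, Z))))

Derivation:
  start: mul(add(SSZ, SZ), mul(SZ, add(SSSZ, Z)))
  [1] mul(S(add(SZ, SZ)), mul(SZ, add(SSSZ, Z)))
  [2] add(mul(SZ, add(SSSZ, Z)), mul(add(SZ, SZ), mul(SZ, add(SSSZ, Z))))
  [3] add(add(add(SSSZ, Z), mul(Z, add(SSSZ, Z))), mul(add(SZ, SZ), mul(SZ, add(SSSZ, Z))))
  [4] add(add(S(add(SSZ, Z)), mul(Z, add(SSSZ, Z))), mul(add(SZ, SZ), mul(SZ, add(SSSZ, Z))))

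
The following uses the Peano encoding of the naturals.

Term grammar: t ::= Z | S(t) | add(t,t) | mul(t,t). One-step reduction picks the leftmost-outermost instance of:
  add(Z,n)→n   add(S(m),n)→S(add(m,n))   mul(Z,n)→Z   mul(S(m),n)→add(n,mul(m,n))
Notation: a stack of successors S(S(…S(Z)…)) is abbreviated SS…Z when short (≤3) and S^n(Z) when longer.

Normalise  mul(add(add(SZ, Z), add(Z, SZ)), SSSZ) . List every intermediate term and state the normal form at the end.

  start: mul(add(add(SZ, Z), add(Z, SZ)), SSSZ)
  →1  mul(add(S(add(Z, Z)), add(Z, SZ)), SSSZ)
  →2  mul(S(add(add(Z, Z), add(Z, SZ))), SSSZ)
  →3  add(SSSZ, mul(add(add(Z, Z), add(Z, SZ)), SSSZ))
  →4  S(add(SSZ, mul(add(add(Z, Z), add(Z, SZ)), SSSZ)))
  →5  S(S(add(SZ, mul(add(add(Z, Z), add(Z, SZ)), SSSZ))))
  →6  S(S(S(add(Z, mul(add(add(Z, Z), add(Z, SZ)), SSSZ)))))
  →7  S(S(S(mul(add(add(Z, Z), add(Z, SZ)), SSSZ))))
  →8  S(S(S(mul(add(Z, add(Z, SZ)), SSSZ))))
  →9  S(S(S(mul(add(Z, SZ), SSSZ))))
  →10  S(S(S(mul(SZ, SSSZ))))
  →11  S(S(S(add(SSSZ, mul(Z, SSSZ)))))
  →12  S(S(S(S(add(SSZ, mul(Z, SSSZ))))))
  →13  S(S(S(S(S(add(SZ, mul(Z, SSSZ)))))))
  →14  S(S(S(S(S(S(add(Z, mul(Z, SSSZ))))))))
  →15  S(S(S(S(S(S(mul(Z, SSSZ)))))))
  →16  S^6(Z)

Answer: normal form = S^6(Z)  (in 16 steps)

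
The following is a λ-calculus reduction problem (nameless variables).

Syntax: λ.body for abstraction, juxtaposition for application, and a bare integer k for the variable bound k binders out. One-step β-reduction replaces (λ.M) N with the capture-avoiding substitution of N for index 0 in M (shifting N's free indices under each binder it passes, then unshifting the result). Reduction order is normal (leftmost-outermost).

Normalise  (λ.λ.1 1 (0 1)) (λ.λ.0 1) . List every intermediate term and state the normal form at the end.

  start: (λ.λ.1 1 (0 1)) (λ.λ.0 1)
  step 1: λ.(λ.λ.0 1) (λ.λ.0 1) (0 (λ.λ.0 1))
  step 2: λ.(λ.0 (λ.λ.0 1)) (0 (λ.λ.0 1))
  step 3: λ.0 (λ.λ.0 1) (λ.λ.0 1)

Answer: normal form = λ.0 (λ.λ.0 1) (λ.λ.0 1)  (in 3 steps)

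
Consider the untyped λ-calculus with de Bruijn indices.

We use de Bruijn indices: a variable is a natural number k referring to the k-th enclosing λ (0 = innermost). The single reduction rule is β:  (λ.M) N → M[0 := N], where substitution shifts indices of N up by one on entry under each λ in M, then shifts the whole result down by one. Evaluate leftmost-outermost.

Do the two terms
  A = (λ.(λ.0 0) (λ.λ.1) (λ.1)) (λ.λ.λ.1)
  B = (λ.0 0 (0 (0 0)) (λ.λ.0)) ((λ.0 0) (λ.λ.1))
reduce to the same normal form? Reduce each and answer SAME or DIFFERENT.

Term A:
  start: (λ.(λ.0 0) (λ.λ.1) (λ.1)) (λ.λ.λ.1)
  [1] (λ.0 0) (λ.λ.1) (λ.λ.λ.λ.1)
  [2] (λ.λ.1) (λ.λ.1) (λ.λ.λ.λ.1)
  [3] (λ.λ.λ.1) (λ.λ.λ.λ.1)
  [4] λ.λ.1

Term B:
  start: (λ.0 0 (0 (0 0)) (λ.λ.0)) ((λ.0 0) (λ.λ.1))
  [1] (λ.0 0) (λ.λ.1) ((λ.0 0) (λ.λ.1)) ((λ.0 0) (λ.λ.1) ((λ.0 0) (λ.λ.1) ((λ.0 0) (λ.λ.1)))) (λ.λ.0)
  [2] (λ.λ.1) (λ.λ.1) ((λ.0 0) (λ.λ.1)) ((λ.0 0) (λ.λ.1) ((λ.0 0) (λ.λ.1) ((λ.0 0) (λ.λ.1)))) (λ.λ.0)
  [3] (λ.λ.λ.1) ((λ.0 0) (λ.λ.1)) ((λ.0 0) (λ.λ.1) ((λ.0 0) (λ.λ.1) ((λ.0 0) (λ.λ.1)))) (λ.λ.0)
  [4] (λ.λ.1) ((λ.0 0) (λ.λ.1) ((λ.0 0) (λ.λ.1) ((λ.0 0) (λ.λ.1)))) (λ.λ.0)
  [5] (λ.(λ.0 0) (λ.λ.1) ((λ.0 0) (λ.λ.1) ((λ.0 0) (λ.λ.1)))) (λ.λ.0)
  [6] (λ.0 0) (λ.λ.1) ((λ.0 0) (λ.λ.1) ((λ.0 0) (λ.λ.1)))
  [7] (λ.λ.1) (λ.λ.1) ((λ.0 0) (λ.λ.1) ((λ.0 0) (λ.λ.1)))
  [8] (λ.λ.λ.1) ((λ.0 0) (λ.λ.1) ((λ.0 0) (λ.λ.1)))
  [9] λ.λ.1

Answer: SAME — A ⇓ λ.λ.1, B ⇓ λ.λ.1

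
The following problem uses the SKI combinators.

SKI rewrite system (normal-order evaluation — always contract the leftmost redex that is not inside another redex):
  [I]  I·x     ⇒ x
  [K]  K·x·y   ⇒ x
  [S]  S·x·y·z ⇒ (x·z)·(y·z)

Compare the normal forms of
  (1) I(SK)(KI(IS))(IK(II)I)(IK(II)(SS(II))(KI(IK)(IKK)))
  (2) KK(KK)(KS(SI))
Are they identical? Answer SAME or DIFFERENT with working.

Term A:
  start: I(SK)(KI(IS))(IK(II)I)(IK(II)(SS(II))(KI(IK)(IKK)))
  [1] SK(KI(IS))(IK(II)I)(IK(II)(SS(II))(KI(IK)(IKK)))
  [2] K(IK(II)I)(KI(IS)(IK(II)I))(IK(II)(SS(II))(KI(IK)(IKK)))
  [3] IK(II)I(IK(II)(SS(II))(KI(IK)(IKK)))
  [4] K(II)I(IK(II)(SS(II))(KI(IK)(IKK)))
  [5] II(IK(II)(SS(II))(KI(IK)(IKK)))
  [6] I(IK(II)(SS(II))(KI(IK)(IKK)))
  [7] IK(II)(SS(II))(KI(IK)(IKK))
  [8] K(II)(SS(II))(KI(IK)(IKK))
  [9] II(KI(IK)(IKK))
  [10] I(KI(IK)(IKK))
  [11] KI(IK)(IKK)
  [12] I(IKK)
  [13] IKK
  [14] KK

Term B:
  start: KK(KK)(KS(SI))
  [1] K(KS(SI))
  [2] KS

Answer: DIFFERENT — A ⇓ KK, B ⇓ KS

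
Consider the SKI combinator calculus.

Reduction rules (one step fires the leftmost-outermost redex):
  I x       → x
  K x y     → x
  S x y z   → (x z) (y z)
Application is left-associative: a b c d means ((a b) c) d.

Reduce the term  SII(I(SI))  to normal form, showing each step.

  start: SII(I(SI))
  [1] I(I(SI))(I(I(SI)))
  [2] I(SI)(I(I(SI)))
  [3] SI(I(I(SI)))
  [4] SI(I(SI))
  [5] SI(SI)

Answer: normal form = SI(SI)  (in 5 steps)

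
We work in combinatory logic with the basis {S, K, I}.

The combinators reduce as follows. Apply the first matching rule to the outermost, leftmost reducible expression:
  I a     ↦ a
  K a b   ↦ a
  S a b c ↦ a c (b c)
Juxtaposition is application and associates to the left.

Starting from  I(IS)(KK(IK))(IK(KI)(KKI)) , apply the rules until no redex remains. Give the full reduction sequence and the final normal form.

Answer: normal form = SK(KI)  (in 5 steps)

Derivation:
  start: I(IS)(KK(IK))(IK(KI)(KKI))
  →1  IS(KK(IK))(IK(KI)(KKI))
  →2  S(KK(IK))(IK(KI)(KKI))
  →3  SK(IK(KI)(KKI))
  →4  SK(K(KI)(KKI))
  →5  SK(KI)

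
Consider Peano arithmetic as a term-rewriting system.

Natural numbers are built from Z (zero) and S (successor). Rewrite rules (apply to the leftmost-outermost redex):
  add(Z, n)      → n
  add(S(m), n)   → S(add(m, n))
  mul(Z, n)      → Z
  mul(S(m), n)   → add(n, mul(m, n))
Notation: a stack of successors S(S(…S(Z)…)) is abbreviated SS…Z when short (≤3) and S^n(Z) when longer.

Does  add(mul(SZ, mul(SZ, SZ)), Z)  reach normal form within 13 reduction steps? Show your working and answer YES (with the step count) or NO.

  start: add(mul(SZ, mul(SZ, SZ)), Z)
  [1] add(add(mul(SZ, SZ), mul(Z, mul(SZ, SZ))), Z)
  [2] add(add(add(SZ, mul(Z, SZ)), mul(Z, mul(SZ, SZ))), Z)
  [3] add(add(S(add(Z, mul(Z, SZ))), mul(Z, mul(SZ, SZ))), Z)
  [4] add(S(add(add(Z, mul(Z, SZ)), mul(Z, mul(SZ, SZ)))), Z)
  [5] S(add(add(add(Z, mul(Z, SZ)), mul(Z, mul(SZ, SZ))), Z))
  [6] S(add(add(mul(Z, SZ), mul(Z, mul(SZ, SZ))), Z))
  [7] S(add(add(Z, mul(Z, mul(SZ, SZ))), Z))
  [8] S(add(mul(Z, mul(SZ, SZ)), Z))
  [9] S(add(Z, Z))
  [10] SZ

Answer: YES — reaches normal form SZ in 10 ≤ 13 steps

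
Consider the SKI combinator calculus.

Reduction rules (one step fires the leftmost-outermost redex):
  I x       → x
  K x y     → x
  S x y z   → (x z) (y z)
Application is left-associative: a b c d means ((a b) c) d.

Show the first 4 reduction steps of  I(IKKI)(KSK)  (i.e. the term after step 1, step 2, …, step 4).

Answer: after 4 steps: KS

Working:
  start: I(IKKI)(KSK)
  →1  IKKI(KSK)
  →2  KKI(KSK)
  →3  K(KSK)
  →4  KS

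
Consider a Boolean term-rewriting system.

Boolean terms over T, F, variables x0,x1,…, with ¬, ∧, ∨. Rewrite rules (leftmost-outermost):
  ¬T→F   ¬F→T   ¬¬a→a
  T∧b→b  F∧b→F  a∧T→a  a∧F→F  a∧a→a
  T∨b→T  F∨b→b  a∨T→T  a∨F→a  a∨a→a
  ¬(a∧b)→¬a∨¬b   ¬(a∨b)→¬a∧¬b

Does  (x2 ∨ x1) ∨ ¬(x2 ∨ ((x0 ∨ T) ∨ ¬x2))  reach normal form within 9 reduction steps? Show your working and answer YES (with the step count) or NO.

  start: (x2 ∨ x1) ∨ ¬(x2 ∨ ((x0 ∨ T) ∨ ¬x2))
  step 1: (x2 ∨ x1) ∨ (¬x2 ∧ ¬((x0 ∨ T) ∨ ¬x2))
  step 2: (x2 ∨ x1) ∨ (¬x2 ∧ (¬(x0 ∨ T) ∧ ¬¬x2))
  step 3: (x2 ∨ x1) ∨ (¬x2 ∧ ((¬x0 ∧ ¬T) ∧ ¬¬x2))
  step 4: (x2 ∨ x1) ∨ (¬x2 ∧ ((¬x0 ∧ F) ∧ ¬¬x2))
  step 5: (x2 ∨ x1) ∨ (¬x2 ∧ (F ∧ ¬¬x2))
  step 6: (x2 ∨ x1) ∨ (¬x2 ∧ F)
  step 7: (x2 ∨ x1) ∨ F
  step 8: x2 ∨ x1

Answer: YES — reaches normal form x2 ∨ x1 in 8 ≤ 9 steps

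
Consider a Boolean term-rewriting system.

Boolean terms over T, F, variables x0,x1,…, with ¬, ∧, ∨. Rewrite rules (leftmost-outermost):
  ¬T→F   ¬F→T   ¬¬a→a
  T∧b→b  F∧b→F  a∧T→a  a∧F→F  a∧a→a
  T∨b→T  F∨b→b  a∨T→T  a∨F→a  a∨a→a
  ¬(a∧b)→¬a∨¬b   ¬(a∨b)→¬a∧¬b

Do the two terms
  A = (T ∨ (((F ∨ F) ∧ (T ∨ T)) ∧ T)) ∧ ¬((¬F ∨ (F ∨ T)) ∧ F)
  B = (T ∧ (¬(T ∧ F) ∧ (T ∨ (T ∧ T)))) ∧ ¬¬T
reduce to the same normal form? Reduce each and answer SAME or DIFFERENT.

Term A:
  start: (T ∨ (((F ∨ F) ∧ (T ∨ T)) ∧ T)) ∧ ¬((¬F ∨ (F ∨ T)) ∧ F)
  step 1: T ∧ ¬((¬F ∨ (F ∨ T)) ∧ F)
  step 2: ¬((¬F ∨ (F ∨ T)) ∧ F)
  step 3: ¬(¬F ∨ (F ∨ T)) ∨ ¬F
  step 4: (¬¬F ∧ ¬(F ∨ T)) ∨ ¬F
  step 5: (F ∧ ¬(F ∨ T)) ∨ ¬F
  step 6: F ∨ ¬F
  step 7: ¬F
  step 8: T

Term B:
  start: (T ∧ (¬(T ∧ F) ∧ (T ∨ (T ∧ T)))) ∧ ¬¬T
  step 1: (¬(T ∧ F) ∧ (T ∨ (T ∧ T))) ∧ ¬¬T
  step 2: ((¬T ∨ ¬F) ∧ (T ∨ (T ∧ T))) ∧ ¬¬T
  step 3: ((F ∨ ¬F) ∧ (T ∨ (T ∧ T))) ∧ ¬¬T
  step 4: (¬F ∧ (T ∨ (T ∧ T))) ∧ ¬¬T
  step 5: (T ∧ (T ∨ (T ∧ T))) ∧ ¬¬T
  step 6: (T ∨ (T ∧ T)) ∧ ¬¬T
  step 7: T ∧ ¬¬T
  step 8: ¬¬T
  step 9: T

Answer: SAME — A ⇓ T, B ⇓ T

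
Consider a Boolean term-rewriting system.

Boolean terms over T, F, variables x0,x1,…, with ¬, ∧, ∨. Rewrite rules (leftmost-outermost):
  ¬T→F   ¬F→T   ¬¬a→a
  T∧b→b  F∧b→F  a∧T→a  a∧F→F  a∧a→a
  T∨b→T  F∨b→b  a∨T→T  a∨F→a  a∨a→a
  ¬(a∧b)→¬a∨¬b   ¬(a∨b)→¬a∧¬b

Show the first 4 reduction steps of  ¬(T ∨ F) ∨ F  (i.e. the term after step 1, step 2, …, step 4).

Answer: after 4 steps: F

Reduction:
  start: ¬(T ∨ F) ∨ F
  →1  ¬(T ∨ F)
  →2  ¬T ∧ ¬F
  →3  F ∧ ¬F
  →4  F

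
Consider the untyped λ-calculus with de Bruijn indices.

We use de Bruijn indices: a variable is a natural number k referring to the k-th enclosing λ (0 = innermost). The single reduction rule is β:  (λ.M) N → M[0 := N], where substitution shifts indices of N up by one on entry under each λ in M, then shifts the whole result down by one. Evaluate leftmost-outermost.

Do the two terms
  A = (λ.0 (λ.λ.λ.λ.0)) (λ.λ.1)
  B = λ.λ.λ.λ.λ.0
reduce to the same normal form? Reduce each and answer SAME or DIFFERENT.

Answer: SAME — A ⇓ λ.λ.λ.λ.λ.0, B ⇓ λ.λ.λ.λ.λ.0

Working:
Term A:
  start: (λ.0 (λ.λ.λ.λ.0)) (λ.λ.1)
  [1] (λ.λ.1) (λ.λ.λ.λ.0)
  [2] λ.λ.λ.λ.λ.0

Term B:
  start: λ.λ.λ.λ.λ.0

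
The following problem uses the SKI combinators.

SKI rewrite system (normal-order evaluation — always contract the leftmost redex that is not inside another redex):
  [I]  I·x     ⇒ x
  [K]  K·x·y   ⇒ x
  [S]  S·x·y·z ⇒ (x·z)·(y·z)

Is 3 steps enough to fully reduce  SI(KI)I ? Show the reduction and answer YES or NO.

Answer: NO — after 3 steps the term is KII, not yet normal

Reduction:
  start: SI(KI)I
  [1] II(KII)
  [2] I(KII)
  [3] KII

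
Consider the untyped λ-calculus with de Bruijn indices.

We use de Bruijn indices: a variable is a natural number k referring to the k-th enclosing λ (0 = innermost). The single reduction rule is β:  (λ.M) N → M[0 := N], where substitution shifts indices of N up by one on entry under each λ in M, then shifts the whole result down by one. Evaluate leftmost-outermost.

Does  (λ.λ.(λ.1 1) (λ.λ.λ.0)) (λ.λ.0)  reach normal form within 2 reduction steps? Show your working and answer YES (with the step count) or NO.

Answer: YES — reaches normal form λ.0 0 in 2 ≤ 2 steps

Working:
  start: (λ.λ.(λ.1 1) (λ.λ.λ.0)) (λ.λ.0)
  →1  λ.(λ.1 1) (λ.λ.λ.0)
  →2  λ.0 0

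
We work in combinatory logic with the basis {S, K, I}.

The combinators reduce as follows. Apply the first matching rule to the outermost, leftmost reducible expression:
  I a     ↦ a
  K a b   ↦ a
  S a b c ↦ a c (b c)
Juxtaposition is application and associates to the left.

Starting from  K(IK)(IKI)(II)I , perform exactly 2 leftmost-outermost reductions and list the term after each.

Answer: after 2 steps: K(II)I

Derivation:
  start: K(IK)(IKI)(II)I
  →1  IK(II)I
  →2  K(II)I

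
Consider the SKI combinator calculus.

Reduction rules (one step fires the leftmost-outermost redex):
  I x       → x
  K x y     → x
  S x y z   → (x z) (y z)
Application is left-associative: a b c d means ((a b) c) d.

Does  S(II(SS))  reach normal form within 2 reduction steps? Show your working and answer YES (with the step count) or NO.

Answer: YES — reaches normal form S(SS) in 2 ≤ 2 steps

Working:
  start: S(II(SS))
  →1  S(I(SS))
  →2  S(SS)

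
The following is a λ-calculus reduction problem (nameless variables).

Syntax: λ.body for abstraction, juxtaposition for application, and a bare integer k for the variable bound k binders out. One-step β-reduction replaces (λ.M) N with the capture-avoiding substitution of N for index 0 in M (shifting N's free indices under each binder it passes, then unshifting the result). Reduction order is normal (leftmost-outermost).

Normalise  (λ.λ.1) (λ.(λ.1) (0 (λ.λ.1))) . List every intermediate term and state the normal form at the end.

Answer: normal form = λ.λ.0  (in 2 steps)

Reduction:
  start: (λ.λ.1) (λ.(λ.1) (0 (λ.λ.1)))
  →1  λ.λ.(λ.1) (0 (λ.λ.1))
  →2  λ.λ.0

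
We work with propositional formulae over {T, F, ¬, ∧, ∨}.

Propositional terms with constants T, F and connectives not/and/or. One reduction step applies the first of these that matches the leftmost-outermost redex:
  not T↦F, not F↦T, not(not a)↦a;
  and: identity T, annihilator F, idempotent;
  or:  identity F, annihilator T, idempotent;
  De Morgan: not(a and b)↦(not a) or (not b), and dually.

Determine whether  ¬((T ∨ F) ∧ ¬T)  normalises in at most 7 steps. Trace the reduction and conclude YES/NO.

Answer: YES — reaches normal form T in 6 ≤ 7 steps

Reduction:
  start: ¬((T ∨ F) ∧ ¬T)
  →1  ¬(T ∨ F) ∨ ¬¬T
  →2  (¬T ∧ ¬F) ∨ ¬¬T
  →3  (F ∧ ¬F) ∨ ¬¬T
  →4  F ∨ ¬¬T
  →5  ¬¬T
  →6  T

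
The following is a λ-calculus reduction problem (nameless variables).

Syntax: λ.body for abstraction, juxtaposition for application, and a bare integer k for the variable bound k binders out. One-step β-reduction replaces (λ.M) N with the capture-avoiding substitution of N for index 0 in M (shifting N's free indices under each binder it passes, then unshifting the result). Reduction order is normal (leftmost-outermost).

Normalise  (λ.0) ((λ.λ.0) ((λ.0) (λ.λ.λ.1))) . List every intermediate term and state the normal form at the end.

  start: (λ.0) ((λ.λ.0) ((λ.0) (λ.λ.λ.1)))
  [1] (λ.λ.0) ((λ.0) (λ.λ.λ.1))
  [2] λ.0

Answer: normal form = λ.0  (in 2 steps)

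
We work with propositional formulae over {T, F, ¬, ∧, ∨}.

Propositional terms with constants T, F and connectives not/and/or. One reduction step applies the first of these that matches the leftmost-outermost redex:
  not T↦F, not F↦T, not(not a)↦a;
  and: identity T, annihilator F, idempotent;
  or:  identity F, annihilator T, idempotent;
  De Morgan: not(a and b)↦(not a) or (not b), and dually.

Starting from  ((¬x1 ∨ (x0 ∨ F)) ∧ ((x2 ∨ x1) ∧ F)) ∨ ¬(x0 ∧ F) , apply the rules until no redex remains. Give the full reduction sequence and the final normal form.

  start: ((¬x1 ∨ (x0 ∨ F)) ∧ ((x2 ∨ x1) ∧ F)) ∨ ¬(x0 ∧ F)
  →1  ((¬x1 ∨ x0) ∧ ((x2 ∨ x1) ∧ F)) ∨ ¬(x0 ∧ F)
  →2  ((¬x1 ∨ x0) ∧ F) ∨ ¬(x0 ∧ F)
  →3  F ∨ ¬(x0 ∧ F)
  →4  ¬(x0 ∧ F)
  →5  ¬x0 ∨ ¬F
  →6  ¬x0 ∨ T
  →7  T

Answer: normal form = T  (in 7 steps)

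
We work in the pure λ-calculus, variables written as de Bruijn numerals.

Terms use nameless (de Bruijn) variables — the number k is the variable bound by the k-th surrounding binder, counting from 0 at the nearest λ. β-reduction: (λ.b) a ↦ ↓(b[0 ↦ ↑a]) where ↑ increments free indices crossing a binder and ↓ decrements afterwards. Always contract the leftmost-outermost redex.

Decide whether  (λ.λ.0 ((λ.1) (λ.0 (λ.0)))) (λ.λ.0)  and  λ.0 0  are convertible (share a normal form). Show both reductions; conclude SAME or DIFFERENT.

Term A:
  start: (λ.λ.0 ((λ.1) (λ.0 (λ.0)))) (λ.λ.0)
  →1  λ.0 ((λ.1) (λ.0 (λ.0)))
  →2  λ.0 0

Term B:
  start: λ.0 0

Answer: SAME — A ⇓ λ.0 0, B ⇓ λ.0 0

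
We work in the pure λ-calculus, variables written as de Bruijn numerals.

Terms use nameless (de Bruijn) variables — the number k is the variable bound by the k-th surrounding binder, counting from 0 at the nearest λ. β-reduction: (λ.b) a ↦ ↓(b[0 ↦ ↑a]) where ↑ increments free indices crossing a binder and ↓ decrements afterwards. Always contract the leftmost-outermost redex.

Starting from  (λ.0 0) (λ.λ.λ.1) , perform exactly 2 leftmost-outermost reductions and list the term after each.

  start: (λ.0 0) (λ.λ.λ.1)
  step 1: (λ.λ.λ.1) (λ.λ.λ.1)
  step 2: λ.λ.1

Answer: after 2 steps: λ.λ.1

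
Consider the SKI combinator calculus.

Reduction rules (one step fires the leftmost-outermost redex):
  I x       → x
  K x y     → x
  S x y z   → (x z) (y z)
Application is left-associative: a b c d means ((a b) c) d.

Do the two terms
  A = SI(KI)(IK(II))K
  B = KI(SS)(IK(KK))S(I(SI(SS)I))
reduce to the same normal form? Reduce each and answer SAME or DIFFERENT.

Answer: SAME — A ⇓ K, B ⇓ K

Derivation:
Term A:
  start: SI(KI)(IK(II))K
  →1  I(IK(II))(KI(IK(II)))K
  →2  IK(II)(KI(IK(II)))K
  →3  K(II)(KI(IK(II)))K
  →4  IIK
  →5  IK
  →6  K

Term B:
  start: KI(SS)(IK(KK))S(I(SI(SS)I))
  →1  I(IK(KK))S(I(SI(SS)I))
  →2  IK(KK)S(I(SI(SS)I))
  →3  K(KK)S(I(SI(SS)I))
  →4  KK(I(SI(SS)I))
  →5  K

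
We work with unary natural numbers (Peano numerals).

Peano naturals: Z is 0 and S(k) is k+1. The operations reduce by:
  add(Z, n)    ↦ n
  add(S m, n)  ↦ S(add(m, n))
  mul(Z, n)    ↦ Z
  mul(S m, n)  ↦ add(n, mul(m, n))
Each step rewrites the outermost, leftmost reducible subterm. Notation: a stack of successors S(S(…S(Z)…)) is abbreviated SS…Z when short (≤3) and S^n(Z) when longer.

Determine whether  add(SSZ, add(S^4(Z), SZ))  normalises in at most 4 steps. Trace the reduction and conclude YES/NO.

  start: add(SSZ, add(S^4(Z), SZ))
  [1] S(add(SZ, add(S^4(Z), SZ)))
  [2] S(S(add(Z, add(S^4(Z), SZ))))
  [3] S(S(add(S^4(Z), SZ)))
  [4] S(S(S(add(SSSZ, SZ))))

Answer: NO — after 4 steps the term is S(S(S(add(SSSZ, SZ)))), not yet normal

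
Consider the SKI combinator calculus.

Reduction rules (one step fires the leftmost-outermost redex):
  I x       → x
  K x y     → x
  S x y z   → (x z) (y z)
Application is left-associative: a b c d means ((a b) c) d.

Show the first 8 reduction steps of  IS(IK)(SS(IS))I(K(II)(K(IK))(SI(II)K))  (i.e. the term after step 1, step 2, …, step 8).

Answer: after 8 steps: SI(II)K

Working:
  start: IS(IK)(SS(IS))I(K(II)(K(IK))(SI(II)K))
  [1] S(IK)(SS(IS))I(K(II)(K(IK))(SI(II)K))
  [2] IKI(SS(IS)I)(K(II)(K(IK))(SI(II)K))
  [3] KI(SS(IS)I)(K(II)(K(IK))(SI(II)K))
  [4] I(K(II)(K(IK))(SI(II)K))
  [5] K(II)(K(IK))(SI(II)K)
  [6] II(SI(II)K)
  [7] I(SI(II)K)
  [8] SI(II)K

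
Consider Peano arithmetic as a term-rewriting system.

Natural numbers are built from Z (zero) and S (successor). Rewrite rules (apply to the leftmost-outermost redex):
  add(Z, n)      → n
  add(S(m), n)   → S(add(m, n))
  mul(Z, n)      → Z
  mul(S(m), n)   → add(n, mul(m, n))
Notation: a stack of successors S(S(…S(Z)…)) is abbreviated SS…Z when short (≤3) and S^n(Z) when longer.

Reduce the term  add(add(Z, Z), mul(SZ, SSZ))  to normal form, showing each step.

Answer: normal form = SSZ  (in 7 steps)

Reduction:
  start: add(add(Z, Z), mul(SZ, SSZ))
  [1] add(Z, mul(SZ, SSZ))
  [2] mul(SZ, SSZ)
  [3] add(SSZ, mul(Z, SSZ))
  [4] S(add(SZ, mul(Z, SSZ)))
  [5] S(S(add(Z, mul(Z, SSZ))))
  [6] S(S(mul(Z, SSZ)))
  [7] SSZ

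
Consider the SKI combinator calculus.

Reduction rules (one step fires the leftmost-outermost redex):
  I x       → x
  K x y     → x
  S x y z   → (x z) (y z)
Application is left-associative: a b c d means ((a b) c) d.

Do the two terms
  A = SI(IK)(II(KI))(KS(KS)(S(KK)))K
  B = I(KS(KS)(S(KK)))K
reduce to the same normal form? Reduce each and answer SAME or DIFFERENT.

Answer: SAME — A ⇓ S(S(KK))K, B ⇓ S(S(KK))K

Reduction:
Term A:
  start: SI(IK)(II(KI))(KS(KS)(S(KK)))K
  [1] I(II(KI))(IK(II(KI)))(KS(KS)(S(KK)))K
  [2] II(KI)(IK(II(KI)))(KS(KS)(S(KK)))K
  [3] I(KI)(IK(II(KI)))(KS(KS)(S(KK)))K
  [4] KI(IK(II(KI)))(KS(KS)(S(KK)))K
  [5] I(KS(KS)(S(KK)))K
  [6] KS(KS)(S(KK))K
  [7] S(S(KK))K

Term B:
  start: I(KS(KS)(S(KK)))K
  [1] KS(KS)(S(KK))K
  [2] S(S(KK))K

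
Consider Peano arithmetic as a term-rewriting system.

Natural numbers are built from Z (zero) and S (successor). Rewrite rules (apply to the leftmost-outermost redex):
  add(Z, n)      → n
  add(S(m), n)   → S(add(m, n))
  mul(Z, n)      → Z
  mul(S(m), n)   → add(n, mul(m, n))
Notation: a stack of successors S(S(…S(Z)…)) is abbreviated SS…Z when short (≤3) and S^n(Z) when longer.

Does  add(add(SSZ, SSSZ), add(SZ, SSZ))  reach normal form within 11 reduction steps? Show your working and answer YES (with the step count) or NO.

Answer: YES — reaches normal form S^8(Z) in 11 ≤ 11 steps

Working:
  start: add(add(SSZ, SSSZ), add(SZ, SSZ))
  →1  add(S(add(SZ, SSSZ)), add(SZ, SSZ))
  →2  S(add(add(SZ, SSSZ), add(SZ, SSZ)))
  →3  S(add(S(add(Z, SSSZ)), add(SZ, SSZ)))
  →4  S(S(add(add(Z, SSSZ), add(SZ, SSZ))))
  →5  S(S(add(SSSZ, add(SZ, SSZ))))
  →6  S(S(S(add(SSZ, add(SZ, SSZ)))))
  →7  S(S(S(S(add(SZ, add(SZ, SSZ))))))
  →8  S(S(S(S(S(add(Z, add(SZ, SSZ)))))))
  →9  S(S(S(S(S(add(SZ, SSZ))))))
  →10  S(S(S(S(S(S(add(Z, SSZ)))))))
  →11  S^8(Z)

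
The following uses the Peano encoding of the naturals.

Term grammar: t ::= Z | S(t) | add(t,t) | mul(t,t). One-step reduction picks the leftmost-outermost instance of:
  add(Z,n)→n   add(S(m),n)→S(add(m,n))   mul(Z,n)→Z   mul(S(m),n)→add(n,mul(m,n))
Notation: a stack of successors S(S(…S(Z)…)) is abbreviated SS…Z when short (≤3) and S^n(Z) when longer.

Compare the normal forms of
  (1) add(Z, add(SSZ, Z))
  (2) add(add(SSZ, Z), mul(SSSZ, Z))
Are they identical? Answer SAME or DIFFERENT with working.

Term A:
  start: add(Z, add(SSZ, Z))
  [1] add(SSZ, Z)
  [2] S(add(SZ, Z))
  [3] S(S(add(Z, Z)))
  [4] SSZ

Term B:
  start: add(add(SSZ, Z), mul(SSSZ, Z))
  [1] add(S(add(SZ, Z)), mul(SSSZ, Z))
  [2] S(add(add(SZ, Z), mul(SSSZ, Z)))
  [3] S(add(S(add(Z, Z)), mul(SSSZ, Z)))
  [4] S(S(add(add(Z, Z), mul(SSSZ, Z))))
  [5] S(S(add(Z, mul(SSSZ, Z))))
  [6] S(S(mul(SSSZ, Z)))
  [7] S(S(add(Z, mul(SSZ, Z))))
  [8] S(S(mul(SSZ, Z)))
  [9] S(S(add(Z, mul(SZ, Z))))
  [10] S(S(mul(SZ, Z)))
  [11] S(S(add(Z, mul(Z, Z))))
  [12] S(S(mul(Z, Z)))
  [13] SSZ

Answer: SAME — A ⇓ SSZ, B ⇓ SSZ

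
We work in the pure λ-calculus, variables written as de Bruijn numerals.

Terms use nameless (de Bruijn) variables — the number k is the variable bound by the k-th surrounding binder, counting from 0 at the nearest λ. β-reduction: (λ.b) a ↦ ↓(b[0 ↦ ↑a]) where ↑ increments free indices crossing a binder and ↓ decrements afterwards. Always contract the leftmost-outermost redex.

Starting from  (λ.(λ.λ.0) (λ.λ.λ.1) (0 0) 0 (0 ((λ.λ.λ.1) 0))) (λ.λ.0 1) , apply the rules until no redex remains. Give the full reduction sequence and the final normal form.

  start: (λ.(λ.λ.0) (λ.λ.λ.1) (0 0) 0 (0 ((λ.λ.λ.1) 0))) (λ.λ.0 1)
  [1] (λ.λ.0) (λ.λ.λ.1) ((λ.λ.0 1) (λ.λ.0 1)) (λ.λ.0 1) ((λ.λ.0 1) ((λ.λ.λ.1) (λ.λ.0 1)))
  [2] (λ.0) ((λ.λ.0 1) (λ.λ.0 1)) (λ.λ.0 1) ((λ.λ.0 1) ((λ.λ.λ.1) (λ.λ.0 1)))
  [3] (λ.λ.0 1) (λ.λ.0 1) (λ.λ.0 1) ((λ.λ.0 1) ((λ.λ.λ.1) (λ.λ.0 1)))
  [4] (λ.0 (λ.λ.0 1)) (λ.λ.0 1) ((λ.λ.0 1) ((λ.λ.λ.1) (λ.λ.0 1)))
  [5] (λ.λ.0 1) (λ.λ.0 1) ((λ.λ.0 1) ((λ.λ.λ.1) (λ.λ.0 1)))
  [6] (λ.0 (λ.λ.0 1)) ((λ.λ.0 1) ((λ.λ.λ.1) (λ.λ.0 1)))
  [7] (λ.λ.0 1) ((λ.λ.λ.1) (λ.λ.0 1)) (λ.λ.0 1)
  [8] (λ.0 ((λ.λ.λ.1) (λ.λ.0 1))) (λ.λ.0 1)
  [9] (λ.λ.0 1) ((λ.λ.λ.1) (λ.λ.0 1))
  [10] λ.0 ((λ.λ.λ.1) (λ.λ.0 1))
  [11] λ.0 (λ.λ.1)

Answer: normal form = λ.0 (λ.λ.1)  (in 11 steps)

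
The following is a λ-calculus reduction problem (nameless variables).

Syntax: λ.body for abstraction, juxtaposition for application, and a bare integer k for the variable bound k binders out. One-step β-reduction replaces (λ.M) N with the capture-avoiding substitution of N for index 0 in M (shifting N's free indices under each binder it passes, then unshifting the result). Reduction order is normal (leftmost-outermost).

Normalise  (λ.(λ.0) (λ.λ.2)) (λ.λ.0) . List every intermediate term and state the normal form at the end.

  start: (λ.(λ.0) (λ.λ.2)) (λ.λ.0)
  step 1: (λ.0) (λ.λ.λ.λ.0)
  step 2: λ.λ.λ.λ.0

Answer: normal form = λ.λ.λ.λ.0  (in 2 steps)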